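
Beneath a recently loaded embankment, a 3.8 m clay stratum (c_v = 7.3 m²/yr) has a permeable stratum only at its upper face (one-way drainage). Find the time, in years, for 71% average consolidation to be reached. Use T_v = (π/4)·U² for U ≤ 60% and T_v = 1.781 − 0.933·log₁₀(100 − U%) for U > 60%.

t ≈ 0.824 years

Drainage path length: H_d = H = 3.8 m (single drainage).
U > 60%: T_v = 1.781 − 0.933·log₁₀(100 − 71) = 0.41658.
t = T_v·H_d²/c_v = 0.41658×3.8²/7.3 = 0.824 years.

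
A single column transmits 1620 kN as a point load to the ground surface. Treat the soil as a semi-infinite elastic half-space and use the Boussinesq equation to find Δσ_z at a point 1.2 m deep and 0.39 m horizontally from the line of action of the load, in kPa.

Boussinesq vertical stress below a point load on an elastic half-space:
Δσ_z = 3P/(2πz²) · [1 + (r/z)²]^(−5/2)
r/z = 0.39/1.2 = 0.325; [1+(r/z)²]^(−5/2) = 0.778.
Δσ_z = 3×1620/(2π×1.2²) × 0.778 = 537.15 × 0.778 = 417.9 kPa

Δσ_z ≈ 418 kPa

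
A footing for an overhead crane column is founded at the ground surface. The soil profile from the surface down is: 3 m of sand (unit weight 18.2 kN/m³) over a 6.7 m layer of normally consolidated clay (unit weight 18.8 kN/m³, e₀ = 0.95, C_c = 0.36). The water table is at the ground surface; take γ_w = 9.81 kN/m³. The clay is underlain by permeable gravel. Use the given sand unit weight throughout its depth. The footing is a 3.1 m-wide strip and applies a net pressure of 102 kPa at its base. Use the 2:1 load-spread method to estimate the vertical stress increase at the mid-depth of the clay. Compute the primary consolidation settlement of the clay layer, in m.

Mid-depth of clay below the ground surface: z = 3 + 6.7/2 = 6.35 m.
Total vertical stress at mid-clay: σ_v = 18.2×3 + 18.8×3.35 = 117.58 kPa.
Pore pressure: u = 9.81×(6.35 − 0) = 62.294 kPa.
Initial effective stress: σ'_0 = σ_v − u = 117.58 − 62.294 = 55.286 kPa.
Stress increase at mid-clay by the 2:1 spreading method:
Δσ = qB/(B+z) = 102×3.1/(3.1+6.35) = 33.46 kPa
Final effective stress: σ'_f = σ'_0 + Δσ = 55.286 + 33.46 = 88.746 kPa.
Normally consolidated clay, so the full stress increment lies on the virgin compression line:
S_c = C_c·H/(1+e₀)·log₁₀(σ'_f/σ'_0) = 0.36×6.7/(1+0.95)×log₁₀(88.746/55.286)
    = 1.2369 × 0.20553 = 0.2542 m

S_c ≈ 0.254 m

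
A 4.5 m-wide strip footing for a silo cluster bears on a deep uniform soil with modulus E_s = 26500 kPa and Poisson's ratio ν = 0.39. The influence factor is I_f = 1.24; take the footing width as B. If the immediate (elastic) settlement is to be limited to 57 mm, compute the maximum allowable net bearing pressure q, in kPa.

q ≈ 319 kPa

S_e = q·B·(1−ν²)/E_s · I_f  ⇒  q = S_e·E_s / (B·(1−ν²)·I_f).
q = 0.057 × 26500 / (4.5 × 0.8479 × 1.24) = 319.3 kPa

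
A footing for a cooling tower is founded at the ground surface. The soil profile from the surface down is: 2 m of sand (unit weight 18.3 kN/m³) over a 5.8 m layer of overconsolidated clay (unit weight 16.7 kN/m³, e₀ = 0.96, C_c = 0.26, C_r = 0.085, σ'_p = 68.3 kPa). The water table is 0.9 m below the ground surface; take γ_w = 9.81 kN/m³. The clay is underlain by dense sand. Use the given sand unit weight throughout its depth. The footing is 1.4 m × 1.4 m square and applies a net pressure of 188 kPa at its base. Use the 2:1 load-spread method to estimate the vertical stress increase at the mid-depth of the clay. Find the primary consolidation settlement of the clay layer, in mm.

S_c ≈ 20.2 mm

Mid-depth of clay below the ground surface: z = 2 + 5.8/2 = 4.9 m.
Total vertical stress at mid-clay: σ_v = 18.3×2 + 16.7×2.9 = 85.03 kPa.
Pore pressure: u = 9.81×(4.9 − 0.9) = 39.24 kPa.
Initial effective stress: σ'_0 = σ_v − u = 85.03 − 39.24 = 45.79 kPa.
Stress increase at mid-clay by the 2:1 spreading method:
Δσ = qBL/((B+z)(L+z)) = 188×1.4×1.4/((1.4+4.9)(1.4+4.9)) = 9.284 kPa
Final effective stress: σ'_f = 45.79 + 9.284 = 55.074 kPa.
σ'_f = 55.074 ≤ σ'_p = 68.3 kPa, so the clay remains overconsolidated and only the recompression index applies:
S_c = C_r·H/(1+e₀)·log₁₀(σ'_f/σ'_0) = 0.085×5.8/1.96×log₁₀(55.074/45.79)
    = 0.25153 × 0.080176 = 0.02017 m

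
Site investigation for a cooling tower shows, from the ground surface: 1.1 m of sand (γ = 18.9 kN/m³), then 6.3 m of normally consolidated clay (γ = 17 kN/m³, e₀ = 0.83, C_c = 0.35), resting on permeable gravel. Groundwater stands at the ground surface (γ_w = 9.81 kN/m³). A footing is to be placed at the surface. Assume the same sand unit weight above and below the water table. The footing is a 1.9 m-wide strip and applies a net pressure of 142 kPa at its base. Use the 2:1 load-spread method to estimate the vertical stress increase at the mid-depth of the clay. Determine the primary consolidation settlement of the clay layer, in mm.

Mid-depth of clay below the ground surface: z = 1.1 + 6.3/2 = 4.25 m.
Total vertical stress at mid-clay: σ_v = 18.9×1.1 + 17×3.15 = 74.34 kPa.
Pore pressure: u = 9.81×(4.25 − 0) = 41.693 kPa.
Initial effective stress: σ'_0 = σ_v − u = 74.34 − 41.693 = 32.647 kPa.
Stress increase at mid-clay by the 2:1 spreading method:
Δσ = qB/(B+z) = 142×1.9/(1.9+4.25) = 43.87 kPa
Final effective stress: σ'_f = σ'_0 + Δσ = 32.647 + 43.87 = 76.517 kPa.
Normally consolidated clay, so the full stress increment lies on the virgin compression line:
S_c = C_c·H/(1+e₀)·log₁₀(σ'_f/σ'_0) = 0.35×6.3/(1+0.83)×log₁₀(76.517/32.647)
    = 1.2049 × 0.36991 = 0.4457 m

S_c ≈ 446 mm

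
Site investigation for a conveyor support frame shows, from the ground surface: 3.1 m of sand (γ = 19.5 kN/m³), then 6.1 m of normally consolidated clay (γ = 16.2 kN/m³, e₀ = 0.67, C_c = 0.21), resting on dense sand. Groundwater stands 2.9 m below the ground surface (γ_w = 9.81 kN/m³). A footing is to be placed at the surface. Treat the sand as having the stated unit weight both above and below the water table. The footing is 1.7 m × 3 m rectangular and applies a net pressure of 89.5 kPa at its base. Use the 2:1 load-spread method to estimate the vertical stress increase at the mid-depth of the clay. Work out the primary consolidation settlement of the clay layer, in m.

S_c ≈ 0.0261 m

Mid-depth of clay below the ground surface: z = 3.1 + 6.1/2 = 6.15 m.
Total vertical stress at mid-clay: σ_v = 19.5×3.1 + 16.2×3.05 = 109.86 kPa.
Pore pressure: u = 9.81×(6.15 − 2.9) = 31.883 kPa.
Initial effective stress: σ'_0 = σ_v − u = 109.86 − 31.883 = 77.977 kPa.
Stress increase at mid-clay by the 2:1 spreading method:
Δσ = qBL/((B+z)(L+z)) = 89.5×1.7×3/((1.7+6.15)(3+6.15)) = 6.3548 kPa
Final effective stress: σ'_f = σ'_0 + Δσ = 77.977 + 6.3548 = 84.332 kPa.
Normally consolidated clay, so the full stress increment lies on the virgin compression line:
S_c = C_c·H/(1+e₀)·log₁₀(σ'_f/σ'_0) = 0.21×6.1/(1+0.67)×log₁₀(84.332/77.977)
    = 0.76707 × 0.034026 = 0.0261 m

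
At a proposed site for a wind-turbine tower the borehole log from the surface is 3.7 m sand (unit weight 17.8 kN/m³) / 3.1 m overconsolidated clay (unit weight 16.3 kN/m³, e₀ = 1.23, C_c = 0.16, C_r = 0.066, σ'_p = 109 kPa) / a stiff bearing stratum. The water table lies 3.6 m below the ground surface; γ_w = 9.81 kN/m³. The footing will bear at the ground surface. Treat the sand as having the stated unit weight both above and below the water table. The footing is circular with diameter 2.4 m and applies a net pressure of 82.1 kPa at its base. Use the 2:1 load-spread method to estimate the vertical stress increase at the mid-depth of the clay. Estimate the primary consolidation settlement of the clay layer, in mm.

S_c ≈ 4.08 mm

Mid-depth of clay below the ground surface: z = 3.7 + 3.1/2 = 5.25 m.
Total vertical stress at mid-clay: σ_v = 17.8×3.7 + 16.3×1.55 = 91.125 kPa.
Pore pressure: u = 9.81×(5.25 − 3.6) = 16.186 kPa.
Initial effective stress: σ'_0 = σ_v − u = 91.125 − 16.186 = 74.939 kPa.
Stress increase at mid-clay by the 2:1 spreading method:
Δσ ≈ qD²/(D+z)² = 82.1×2.4²/(2.4+5.25)² = 8.0806 kPa
Final effective stress: σ'_f = 74.939 + 8.0806 = 83.02 kPa.
σ'_f = 83.02 ≤ σ'_p = 109 kPa, so the clay remains overconsolidated and only the recompression index applies:
S_c = C_r·H/(1+e₀)·log₁₀(σ'_f/σ'_0) = 0.066×3.1/2.23×log₁₀(83.02/74.939)
    = 0.091747 × 0.044475 = 0.00408 m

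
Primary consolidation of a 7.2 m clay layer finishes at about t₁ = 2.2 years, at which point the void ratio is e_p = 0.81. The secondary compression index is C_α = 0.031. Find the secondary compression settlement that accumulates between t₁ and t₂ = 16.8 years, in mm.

S_s ≈ 109 mm

Secondary compression: S_s = C_α·H/(1+e_p)·log₁₀(t₂/t₁)
S_s = 0.031×7.2/(1+0.81)×log₁₀(16.8/2.2)
    = 0.1233 × 0.8829 = 0.1089 m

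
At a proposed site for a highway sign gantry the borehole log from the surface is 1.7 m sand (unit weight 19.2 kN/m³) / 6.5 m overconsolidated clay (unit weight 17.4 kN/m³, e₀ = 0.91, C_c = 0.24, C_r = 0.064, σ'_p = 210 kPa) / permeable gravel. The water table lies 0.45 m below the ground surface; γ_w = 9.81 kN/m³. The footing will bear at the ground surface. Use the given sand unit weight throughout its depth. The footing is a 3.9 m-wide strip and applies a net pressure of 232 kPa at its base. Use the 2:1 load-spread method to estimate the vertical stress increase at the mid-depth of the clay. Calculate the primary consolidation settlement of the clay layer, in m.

S_c ≈ 0.112 m

Mid-depth of clay below the ground surface: z = 1.7 + 6.5/2 = 4.95 m.
Total vertical stress at mid-clay: σ_v = 19.2×1.7 + 17.4×3.25 = 89.19 kPa.
Pore pressure: u = 9.81×(4.95 − 0.45) = 44.145 kPa.
Initial effective stress: σ'_0 = σ_v − u = 89.19 − 44.145 = 45.045 kPa.
Stress increase at mid-clay by the 2:1 spreading method:
Δσ = qB/(B+z) = 232×3.9/(3.9+4.95) = 102.24 kPa
Final effective stress: σ'_f = 45.045 + 102.24 = 147.28 kPa.
σ'_f = 147.28 ≤ σ'_p = 210 kPa, so the clay remains overconsolidated and only the recompression index applies:
S_c = C_r·H/(1+e₀)·log₁₀(σ'_f/σ'_0) = 0.064×6.5/1.91×log₁₀(147.28/45.045)
    = 0.2178 × 0.5145 = 0.1121 m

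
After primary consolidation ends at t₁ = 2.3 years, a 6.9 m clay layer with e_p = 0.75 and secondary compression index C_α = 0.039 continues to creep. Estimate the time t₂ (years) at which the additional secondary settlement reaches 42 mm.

S_s = C_α·H/(1+e_p)·log₁₀(t₂/t₁) ⇒ log₁₀(t₂/t₁) = S_s·(1+e_p)/(C_α·H).
log₁₀(t₂/t₁) = 0.042 × (1+0.75) / (0.039×6.9) = 0.2731
t₂ = t₁ × 10^0.2731 = 2.3 × 1.876 = 4.314 years

t₂ ≈ 4.31 years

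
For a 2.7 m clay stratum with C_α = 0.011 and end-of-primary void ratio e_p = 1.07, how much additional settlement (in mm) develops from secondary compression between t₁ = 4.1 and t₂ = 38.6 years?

Secondary compression: S_s = C_α·H/(1+e_p)·log₁₀(t₂/t₁)
S_s = 0.011×2.7/(1+1.07)×log₁₀(38.6/4.1)
    = 0.01435 × 0.9738 = 0.01397 m

S_s ≈ 14 mm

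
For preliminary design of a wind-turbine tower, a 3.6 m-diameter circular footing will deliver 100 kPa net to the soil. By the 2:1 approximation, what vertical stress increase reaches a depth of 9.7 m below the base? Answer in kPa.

By the 2:1 method the load spreads at 1 horizontal : 2 vertical, so at depth z the loaded area has grown by z in each plan dimension:
Δσ ≈ qD²/(D+z)² = 100×3.6²/(3.6+9.7)² = 7.3266 kPa

Δσ_z ≈ 7.33 kPa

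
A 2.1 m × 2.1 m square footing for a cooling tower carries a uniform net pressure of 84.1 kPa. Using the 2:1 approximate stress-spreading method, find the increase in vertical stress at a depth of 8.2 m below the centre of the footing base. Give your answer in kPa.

Δσ_z ≈ 3.5 kPa

By the 2:1 method the load spreads at 1 horizontal : 2 vertical, so at depth z the loaded area has grown by z in each plan dimension:
Δσ = qBL/((B+z)(L+z)) = 84.1×2.1×2.1/((2.1+8.2)(2.1+8.2)) = 3.4959 kPa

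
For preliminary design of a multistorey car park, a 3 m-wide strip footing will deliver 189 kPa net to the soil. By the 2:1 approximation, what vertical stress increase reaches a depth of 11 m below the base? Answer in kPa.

By the 2:1 method the load spreads at 1 horizontal : 2 vertical, so at depth z the loaded area has grown by z in each plan dimension:
Δσ = qB/(B+z) = 189×3/(3+11) = 40.5 kPa

Δσ_z ≈ 40.5 kPa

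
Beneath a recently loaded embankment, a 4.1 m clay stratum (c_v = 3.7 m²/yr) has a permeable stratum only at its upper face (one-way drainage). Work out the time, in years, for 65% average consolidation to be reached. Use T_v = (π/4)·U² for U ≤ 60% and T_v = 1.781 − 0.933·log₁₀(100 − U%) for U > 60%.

Drainage path length: H_d = H = 4.1 m (single drainage).
U > 60%: T_v = 1.781 − 0.933·log₁₀(100 − 65) = 0.34038.
t = T_v·H_d²/c_v = 0.34038×4.1²/3.7 = 1.546 years.

t ≈ 1.55 years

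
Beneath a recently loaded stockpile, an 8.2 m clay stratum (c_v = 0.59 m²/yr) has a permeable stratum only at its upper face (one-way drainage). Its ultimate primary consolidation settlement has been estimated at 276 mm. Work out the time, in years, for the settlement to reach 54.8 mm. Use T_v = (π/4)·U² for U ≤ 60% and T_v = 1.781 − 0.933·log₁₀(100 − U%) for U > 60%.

t ≈ 3.53 years

Drainage path length: H_d = H = 8.2 m (single drainage).
U = S(t)/S_ult = 54.8/276 = 0.1986.
U ≤ 60%: T_v = (π/4)·U² = (π/4)×0.19855² = 0.030962.
t = T_v·H_d²/c_v = 0.030962×8.2²/0.59 = 3.529 years.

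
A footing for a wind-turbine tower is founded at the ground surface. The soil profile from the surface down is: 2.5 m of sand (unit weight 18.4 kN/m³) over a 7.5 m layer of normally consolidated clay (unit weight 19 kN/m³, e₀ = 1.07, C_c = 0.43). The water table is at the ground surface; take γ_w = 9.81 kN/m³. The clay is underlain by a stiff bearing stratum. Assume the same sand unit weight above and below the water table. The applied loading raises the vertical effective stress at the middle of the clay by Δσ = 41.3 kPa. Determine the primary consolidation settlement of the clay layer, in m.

S_c ≈ 0.374 m

Mid-depth of clay below the ground surface: z = 2.5 + 7.5/2 = 6.25 m.
Total vertical stress at mid-clay: σ_v = 18.4×2.5 + 19×3.75 = 117.25 kPa.
Pore pressure: u = 9.81×(6.25 − 0) = 61.312 kPa.
Initial effective stress: σ'_0 = σ_v − u = 117.25 − 61.312 = 55.938 kPa.
Final effective stress: σ'_f = σ'_0 + Δσ = 55.938 + 41.3 = 97.238 kPa.
Normally consolidated clay, so the full stress increment lies on the virgin compression line:
S_c = C_c·H/(1+e₀)·log₁₀(σ'_f/σ'_0) = 0.43×7.5/(1+1.07)×log₁₀(97.238/55.938)
    = 1.558 × 0.24013 = 0.3741 m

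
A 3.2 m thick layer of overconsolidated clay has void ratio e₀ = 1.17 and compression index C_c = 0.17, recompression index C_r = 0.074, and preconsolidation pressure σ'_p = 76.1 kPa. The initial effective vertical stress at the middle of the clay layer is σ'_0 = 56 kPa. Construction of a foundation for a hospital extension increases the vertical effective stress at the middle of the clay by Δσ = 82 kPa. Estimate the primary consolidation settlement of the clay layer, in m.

Final effective stress: σ'_f = 56 + 82 = 138 kPa.
σ'_f = 138 > σ'_p = 76.1 kPa, so the stress path crosses the preconsolidation pressure — recompression up to σ'_p, then virgin compression beyond:
S_c = H/(1+e₀)·[C_r·log₁₀(σ'_p/σ'_0) + C_c·log₁₀(σ'_f/σ'_p)]
    = 3.2/2.17 × [0.074×log₁₀(76.1/56) + 0.17×log₁₀(138/76.1)]
    = 1.4747 × [0.0098566 + 0.043944] = 0.07934 m

S_c ≈ 0.0793 m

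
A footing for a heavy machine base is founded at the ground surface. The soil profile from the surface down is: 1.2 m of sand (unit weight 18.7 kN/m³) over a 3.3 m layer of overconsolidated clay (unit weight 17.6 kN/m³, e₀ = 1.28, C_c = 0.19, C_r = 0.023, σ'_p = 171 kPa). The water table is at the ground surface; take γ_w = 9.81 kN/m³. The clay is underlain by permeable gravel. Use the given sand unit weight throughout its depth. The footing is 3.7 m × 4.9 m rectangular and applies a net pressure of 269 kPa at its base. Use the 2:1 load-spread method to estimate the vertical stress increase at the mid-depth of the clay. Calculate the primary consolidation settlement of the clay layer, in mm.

S_c ≈ 23.5 mm

Mid-depth of clay below the ground surface: z = 1.2 + 3.3/2 = 2.85 m.
Total vertical stress at mid-clay: σ_v = 18.7×1.2 + 17.6×1.65 = 51.48 kPa.
Pore pressure: u = 9.81×(2.85 − 0) = 27.959 kPa.
Initial effective stress: σ'_0 = σ_v − u = 51.48 − 27.959 = 23.521 kPa.
Stress increase at mid-clay by the 2:1 spreading method:
Δσ = qBL/((B+z)(L+z)) = 269×3.7×4.9/((3.7+2.85)(4.9+2.85)) = 96.074 kPa
Final effective stress: σ'_f = 23.521 + 96.074 = 119.59 kPa.
σ'_f = 119.59 ≤ σ'_p = 171 kPa, so the clay remains overconsolidated and only the recompression index applies:
S_c = C_r·H/(1+e₀)·log₁₀(σ'_f/σ'_0) = 0.023×3.3/2.28×log₁₀(119.59/23.521)
    = 0.03329 × 0.70624 = 0.02351 m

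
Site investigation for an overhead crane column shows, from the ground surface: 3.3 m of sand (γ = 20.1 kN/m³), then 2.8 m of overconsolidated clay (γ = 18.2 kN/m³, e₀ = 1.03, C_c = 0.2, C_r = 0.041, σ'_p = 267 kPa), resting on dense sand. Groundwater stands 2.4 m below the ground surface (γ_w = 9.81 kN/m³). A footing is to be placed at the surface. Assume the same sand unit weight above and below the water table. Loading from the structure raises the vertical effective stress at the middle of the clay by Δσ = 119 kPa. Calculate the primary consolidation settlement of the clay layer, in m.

Mid-depth of clay below the ground surface: z = 3.3 + 2.8/2 = 4.7 m.
Total vertical stress at mid-clay: σ_v = 20.1×3.3 + 18.2×1.4 = 91.81 kPa.
Pore pressure: u = 9.81×(4.7 − 2.4) = 22.563 kPa.
Initial effective stress: σ'_0 = σ_v − u = 91.81 − 22.563 = 69.247 kPa.
Final effective stress: σ'_f = 69.247 + 119 = 188.25 kPa.
σ'_f = 188.25 ≤ σ'_p = 267 kPa, so the clay remains overconsolidated and only the recompression index applies:
S_c = C_r·H/(1+e₀)·log₁₀(σ'_f/σ'_0) = 0.041×2.8/2.03×log₁₀(188.25/69.247)
    = 0.056551 × 0.43433 = 0.02456 m

S_c ≈ 0.0246 m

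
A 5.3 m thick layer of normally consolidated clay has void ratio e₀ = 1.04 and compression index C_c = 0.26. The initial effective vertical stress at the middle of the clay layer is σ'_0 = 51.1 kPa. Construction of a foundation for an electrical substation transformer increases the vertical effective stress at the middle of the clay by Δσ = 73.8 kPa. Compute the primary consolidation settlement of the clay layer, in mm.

S_c ≈ 262 mm

Final effective stress: σ'_f = σ'_0 + Δσ = 51.1 + 73.8 = 124.9 kPa.
Normally consolidated clay, so the full stress increment lies on the virgin compression line:
S_c = C_c·H/(1+e₀)·log₁₀(σ'_f/σ'_0) = 0.26×5.3/(1+1.04)×log₁₀(124.9/51.1)
    = 0.67549 × 0.38814 = 0.2622 m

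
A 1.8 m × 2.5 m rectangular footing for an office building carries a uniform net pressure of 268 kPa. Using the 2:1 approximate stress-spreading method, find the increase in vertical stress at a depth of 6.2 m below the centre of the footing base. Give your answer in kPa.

Δσ_z ≈ 17.3 kPa

By the 2:1 method the load spreads at 1 horizontal : 2 vertical, so at depth z the loaded area has grown by z in each plan dimension:
Δσ = qBL/((B+z)(L+z)) = 268×1.8×2.5/((1.8+6.2)(2.5+6.2)) = 17.328 kPa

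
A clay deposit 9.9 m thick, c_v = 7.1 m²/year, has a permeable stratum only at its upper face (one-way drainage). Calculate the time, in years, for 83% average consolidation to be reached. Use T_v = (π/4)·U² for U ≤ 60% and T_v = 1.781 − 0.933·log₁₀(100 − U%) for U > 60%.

t ≈ 8.74 years

Drainage path length: H_d = H = 9.9 m (single drainage).
U > 60%: T_v = 1.781 − 0.933·log₁₀(100 − 83) = 0.63299.
t = T_v·H_d²/c_v = 0.63299×9.9²/7.1 = 8.738 years.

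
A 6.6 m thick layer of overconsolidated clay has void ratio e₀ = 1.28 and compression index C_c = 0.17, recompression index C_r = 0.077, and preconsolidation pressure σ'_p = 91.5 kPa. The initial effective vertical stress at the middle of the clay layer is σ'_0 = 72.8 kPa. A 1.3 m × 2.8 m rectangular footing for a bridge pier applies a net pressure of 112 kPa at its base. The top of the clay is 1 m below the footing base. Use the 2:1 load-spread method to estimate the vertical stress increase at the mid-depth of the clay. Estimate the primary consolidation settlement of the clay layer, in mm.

Mid-depth of clay below the footing base: z = 1 + 6.6/2 = 4.3 m.
Stress increase at mid-clay by the 2:1 spreading method:
Δσ = qBL/((B+z)(L+z)) = 112×1.3×2.8/((1.3+4.3)(2.8+4.3)) = 10.254 kPa
Final effective stress: σ'_f = 72.8 + 10.254 = 83.054 kPa.
σ'_f = 83.054 ≤ σ'_p = 91.5 kPa, so the clay remains overconsolidated and only the recompression index applies:
S_c = C_r·H/(1+e₀)·log₁₀(σ'_f/σ'_0) = 0.077×6.6/2.28×log₁₀(83.054/72.8)
    = 0.22289 × 0.057229 = 0.01276 m

S_c ≈ 12.8 mm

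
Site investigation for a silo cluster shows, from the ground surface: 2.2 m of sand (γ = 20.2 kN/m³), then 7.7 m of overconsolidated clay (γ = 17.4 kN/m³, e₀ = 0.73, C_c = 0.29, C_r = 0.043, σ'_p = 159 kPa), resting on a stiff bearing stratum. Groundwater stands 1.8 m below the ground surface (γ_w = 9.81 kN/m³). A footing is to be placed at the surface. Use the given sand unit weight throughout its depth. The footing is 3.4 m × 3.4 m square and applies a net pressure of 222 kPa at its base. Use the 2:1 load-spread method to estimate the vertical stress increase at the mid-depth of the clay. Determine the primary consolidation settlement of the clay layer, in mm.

Mid-depth of clay below the ground surface: z = 2.2 + 7.7/2 = 6.05 m.
Total vertical stress at mid-clay: σ_v = 20.2×2.2 + 17.4×3.85 = 111.43 kPa.
Pore pressure: u = 9.81×(6.05 − 1.8) = 41.693 kPa.
Initial effective stress: σ'_0 = σ_v − u = 111.43 − 41.693 = 69.737 kPa.
Stress increase at mid-clay by the 2:1 spreading method:
Δσ = qBL/((B+z)(L+z)) = 222×3.4×3.4/((3.4+6.05)(3.4+6.05)) = 28.737 kPa
Final effective stress: σ'_f = 69.737 + 28.737 = 98.474 kPa.
σ'_f = 98.474 ≤ σ'_p = 159 kPa, so the clay remains overconsolidated and only the recompression index applies:
S_c = C_r·H/(1+e₀)·log₁₀(σ'_f/σ'_0) = 0.043×7.7/1.73×log₁₀(98.474/69.737)
    = 0.19139 × 0.14986 = 0.02868 m

S_c ≈ 28.7 mm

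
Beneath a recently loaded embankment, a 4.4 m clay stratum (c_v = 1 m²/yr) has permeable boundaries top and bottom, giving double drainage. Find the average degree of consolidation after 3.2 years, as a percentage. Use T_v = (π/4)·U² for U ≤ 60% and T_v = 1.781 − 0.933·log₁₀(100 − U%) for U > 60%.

U ≈ 84.1 %

Drainage path length: H_d = H/2 = 2.2 m (double drainage).
T_v = c_v·t/H_d² = 1×3.2/2.2² = 0.66116.
T_v = 0.66116 corresponds to the U > 60% branch:
U = 1 − 10^((1.781 − T_v)/0.933)/100 = 0.8414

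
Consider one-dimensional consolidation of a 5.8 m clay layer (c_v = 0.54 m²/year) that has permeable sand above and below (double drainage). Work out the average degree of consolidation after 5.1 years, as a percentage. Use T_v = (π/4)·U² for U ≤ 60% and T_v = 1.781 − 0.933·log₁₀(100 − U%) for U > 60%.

Drainage path length: H_d = H/2 = 2.9 m (double drainage).
T_v = c_v·t/H_d² = 0.54×5.1/2.9² = 0.32747.
T_v = 0.32747 corresponds to the U > 60% branch:
U = 1 − 10^((1.781 − T_v)/0.933)/100 = 0.6387

U ≈ 63.9 %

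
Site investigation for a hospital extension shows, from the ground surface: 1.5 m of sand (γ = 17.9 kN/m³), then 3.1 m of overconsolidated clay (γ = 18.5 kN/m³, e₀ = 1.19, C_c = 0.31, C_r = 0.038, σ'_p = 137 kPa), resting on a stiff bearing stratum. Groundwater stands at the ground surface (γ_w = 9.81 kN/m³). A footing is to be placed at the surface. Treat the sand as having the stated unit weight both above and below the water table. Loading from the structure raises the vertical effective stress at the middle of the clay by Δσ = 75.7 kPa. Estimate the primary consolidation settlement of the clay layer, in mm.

Mid-depth of clay below the ground surface: z = 1.5 + 3.1/2 = 3.05 m.
Total vertical stress at mid-clay: σ_v = 17.9×1.5 + 18.5×1.55 = 55.525 kPa.
Pore pressure: u = 9.81×(3.05 − 0) = 29.921 kPa.
Initial effective stress: σ'_0 = σ_v − u = 55.525 − 29.921 = 25.604 kPa.
Final effective stress: σ'_f = 25.604 + 75.7 = 101.3 kPa.
σ'_f = 101.3 ≤ σ'_p = 137 kPa, so the clay remains overconsolidated and only the recompression index applies:
S_c = C_r·H/(1+e₀)·log₁₀(σ'_f/σ'_0) = 0.038×3.1/2.19×log₁₀(101.3/25.604)
    = 0.053789 × 0.5973 = 0.03213 m

S_c ≈ 32.1 mm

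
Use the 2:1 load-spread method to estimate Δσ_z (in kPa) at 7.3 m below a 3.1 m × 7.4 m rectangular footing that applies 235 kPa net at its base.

By the 2:1 method the load spreads at 1 horizontal : 2 vertical, so at depth z the loaded area has grown by z in each plan dimension:
Δσ = qBL/((B+z)(L+z)) = 235×3.1×7.4/((3.1+7.3)(7.4+7.3)) = 35.262 kPa

Δσ_z ≈ 35.3 kPa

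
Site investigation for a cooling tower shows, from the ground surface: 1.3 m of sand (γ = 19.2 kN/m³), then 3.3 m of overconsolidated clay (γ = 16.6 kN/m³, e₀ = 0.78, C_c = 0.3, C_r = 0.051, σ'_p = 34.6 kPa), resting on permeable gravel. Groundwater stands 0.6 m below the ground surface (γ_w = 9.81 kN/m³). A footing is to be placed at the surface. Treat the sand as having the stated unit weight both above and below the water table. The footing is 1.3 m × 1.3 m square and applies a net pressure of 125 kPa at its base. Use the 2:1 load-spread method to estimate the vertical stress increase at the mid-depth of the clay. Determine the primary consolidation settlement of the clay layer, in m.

Mid-depth of clay below the ground surface: z = 1.3 + 3.3/2 = 2.95 m.
Total vertical stress at mid-clay: σ_v = 19.2×1.3 + 16.6×1.65 = 52.35 kPa.
Pore pressure: u = 9.81×(2.95 − 0.6) = 23.054 kPa.
Initial effective stress: σ'_0 = σ_v − u = 52.35 − 23.054 = 29.296 kPa.
Stress increase at mid-clay by the 2:1 spreading method:
Δσ = qBL/((B+z)(L+z)) = 125×1.3×1.3/((1.3+2.95)(1.3+2.95)) = 11.696 kPa
Final effective stress: σ'_f = 29.296 + 11.696 = 40.992 kPa.
σ'_f = 40.992 > σ'_p = 34.6 kPa, so the stress path crosses the preconsolidation pressure — recompression up to σ'_p, then virgin compression beyond:
S_c = H/(1+e₀)·[C_r·log₁₀(σ'_p/σ'_0) + C_c·log₁₀(σ'_f/σ'_p)]
    = 3.3/1.78 × [0.051×log₁₀(34.6/29.296) + 0.3×log₁₀(40.992/34.6)]
    = 1.8539 × [0.0036857 + 0.022087] = 0.04778 m

S_c ≈ 0.0478 m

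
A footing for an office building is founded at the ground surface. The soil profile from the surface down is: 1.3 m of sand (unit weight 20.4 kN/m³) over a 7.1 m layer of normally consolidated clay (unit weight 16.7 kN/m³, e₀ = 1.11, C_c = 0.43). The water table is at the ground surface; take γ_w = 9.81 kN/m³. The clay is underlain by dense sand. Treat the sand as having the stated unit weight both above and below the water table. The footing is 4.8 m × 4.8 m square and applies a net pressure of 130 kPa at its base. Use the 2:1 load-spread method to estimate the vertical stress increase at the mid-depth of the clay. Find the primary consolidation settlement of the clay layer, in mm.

S_c ≈ 384 mm

Mid-depth of clay below the ground surface: z = 1.3 + 7.1/2 = 4.85 m.
Total vertical stress at mid-clay: σ_v = 20.4×1.3 + 16.7×3.55 = 85.805 kPa.
Pore pressure: u = 9.81×(4.85 − 0) = 47.578 kPa.
Initial effective stress: σ'_0 = σ_v − u = 85.805 − 47.578 = 38.227 kPa.
Stress increase at mid-clay by the 2:1 spreading method:
Δσ = qBL/((B+z)(L+z)) = 130×4.8×4.8/((4.8+4.85)(4.8+4.85)) = 32.164 kPa
Final effective stress: σ'_f = σ'_0 + Δσ = 38.227 + 32.164 = 70.391 kPa.
Normally consolidated clay, so the full stress increment lies on the virgin compression line:
S_c = C_c·H/(1+e₀)·log₁₀(σ'_f/σ'_0) = 0.43×7.1/(1+1.11)×log₁₀(70.391/38.227)
    = 1.4469 × 0.26515 = 0.3836 m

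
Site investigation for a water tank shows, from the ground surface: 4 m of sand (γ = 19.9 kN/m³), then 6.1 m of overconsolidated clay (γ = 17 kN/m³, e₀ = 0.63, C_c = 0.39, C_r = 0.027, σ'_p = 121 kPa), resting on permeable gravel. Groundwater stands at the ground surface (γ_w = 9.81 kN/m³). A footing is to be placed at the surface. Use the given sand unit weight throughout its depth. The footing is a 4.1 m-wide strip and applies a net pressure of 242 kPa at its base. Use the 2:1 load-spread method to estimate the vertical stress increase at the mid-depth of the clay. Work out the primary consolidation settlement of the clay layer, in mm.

S_c ≈ 171 mm

Mid-depth of clay below the ground surface: z = 4 + 6.1/2 = 7.05 m.
Total vertical stress at mid-clay: σ_v = 19.9×4 + 17×3.05 = 131.45 kPa.
Pore pressure: u = 9.81×(7.05 − 0) = 69.16 kPa.
Initial effective stress: σ'_0 = σ_v − u = 131.45 − 69.16 = 62.29 kPa.
Stress increase at mid-clay by the 2:1 spreading method:
Δσ = qB/(B+z) = 242×4.1/(4.1+7.05) = 88.987 kPa
Final effective stress: σ'_f = 62.29 + 88.987 = 151.28 kPa.
σ'_f = 151.28 > σ'_p = 121 kPa, so the stress path crosses the preconsolidation pressure — recompression up to σ'_p, then virgin compression beyond:
S_c = H/(1+e₀)·[C_r·log₁₀(σ'_p/σ'_0) + C_c·log₁₀(σ'_f/σ'_p)]
    = 6.1/1.63 × [0.027×log₁₀(121/62.29) + 0.39×log₁₀(151.28/121)]
    = 3.7423 × [0.0077859 + 0.037828] = 0.1707 m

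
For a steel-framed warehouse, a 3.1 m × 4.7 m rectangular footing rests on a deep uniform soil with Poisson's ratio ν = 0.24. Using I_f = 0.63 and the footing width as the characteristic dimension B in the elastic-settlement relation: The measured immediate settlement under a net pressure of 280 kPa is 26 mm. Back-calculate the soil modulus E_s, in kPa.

S_e = q·B·(1−ν²)/E_s · I_f  ⇒  E_s = q·B·(1−ν²)·I_f / S_e.
E_s = 280 × 3.1 × 0.9424 × 0.63 / 0.026 = 19820 kPa

E_s ≈ 19800 kPa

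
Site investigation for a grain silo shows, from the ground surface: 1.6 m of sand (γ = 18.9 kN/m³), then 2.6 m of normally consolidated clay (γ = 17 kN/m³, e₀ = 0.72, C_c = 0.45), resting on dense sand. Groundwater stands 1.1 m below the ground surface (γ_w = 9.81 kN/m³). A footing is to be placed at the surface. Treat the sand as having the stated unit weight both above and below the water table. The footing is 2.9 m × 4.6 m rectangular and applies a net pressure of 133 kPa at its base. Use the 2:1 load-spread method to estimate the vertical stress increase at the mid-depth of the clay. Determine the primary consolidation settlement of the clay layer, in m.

Mid-depth of clay below the ground surface: z = 1.6 + 2.6/2 = 2.9 m.
Total vertical stress at mid-clay: σ_v = 18.9×1.6 + 17×1.3 = 52.34 kPa.
Pore pressure: u = 9.81×(2.9 − 1.1) = 17.658 kPa.
Initial effective stress: σ'_0 = σ_v − u = 52.34 − 17.658 = 34.682 kPa.
Stress increase at mid-clay by the 2:1 spreading method:
Δσ = qBL/((B+z)(L+z)) = 133×2.9×4.6/((2.9+2.9)(4.6+2.9)) = 40.787 kPa
Final effective stress: σ'_f = σ'_0 + Δσ = 34.682 + 40.787 = 75.469 kPa.
Normally consolidated clay, so the full stress increment lies on the virgin compression line:
S_c = C_c·H/(1+e₀)·log₁₀(σ'_f/σ'_0) = 0.45×2.6/(1+0.72)×log₁₀(75.469/34.682)
    = 0.68023 × 0.33766 = 0.2297 m

S_c ≈ 0.23 m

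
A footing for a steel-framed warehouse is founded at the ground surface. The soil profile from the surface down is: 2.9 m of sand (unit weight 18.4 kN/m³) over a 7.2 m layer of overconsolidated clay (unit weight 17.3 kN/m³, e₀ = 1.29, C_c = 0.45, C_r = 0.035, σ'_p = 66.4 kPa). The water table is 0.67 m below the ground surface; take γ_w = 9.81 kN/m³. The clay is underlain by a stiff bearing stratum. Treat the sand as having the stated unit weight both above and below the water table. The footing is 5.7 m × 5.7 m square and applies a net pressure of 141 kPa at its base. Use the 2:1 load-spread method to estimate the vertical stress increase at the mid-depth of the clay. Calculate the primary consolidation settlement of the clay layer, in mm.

S_c ≈ 188 mm

Mid-depth of clay below the ground surface: z = 2.9 + 7.2/2 = 6.5 m.
Total vertical stress at mid-clay: σ_v = 18.4×2.9 + 17.3×3.6 = 115.64 kPa.
Pore pressure: u = 9.81×(6.5 − 0.67) = 57.192 kPa.
Initial effective stress: σ'_0 = σ_v − u = 115.64 − 57.192 = 58.448 kPa.
Stress increase at mid-clay by the 2:1 spreading method:
Δσ = qBL/((B+z)(L+z)) = 141×5.7×5.7/((5.7+6.5)(5.7+6.5)) = 30.779 kPa
Final effective stress: σ'_f = 58.448 + 30.779 = 89.227 kPa.
σ'_f = 89.227 > σ'_p = 66.4 kPa, so the stress path crosses the preconsolidation pressure — recompression up to σ'_p, then virgin compression beyond:
S_c = H/(1+e₀)·[C_r·log₁₀(σ'_p/σ'_0) + C_c·log₁₀(σ'_f/σ'_p)]
    = 7.2/2.29 × [0.035×log₁₀(66.4/58.448) + 0.45×log₁₀(89.227/66.4)]
    = 3.1441 × [0.0019389 + 0.057748] = 0.1877 m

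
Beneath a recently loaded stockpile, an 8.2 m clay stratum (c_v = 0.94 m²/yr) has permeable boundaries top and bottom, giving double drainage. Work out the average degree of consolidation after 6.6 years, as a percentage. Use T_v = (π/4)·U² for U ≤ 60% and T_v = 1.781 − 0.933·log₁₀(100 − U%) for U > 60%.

U ≈ 67.4 %

Drainage path length: H_d = H/2 = 4.1 m (double drainage).
T_v = c_v·t/H_d² = 0.94×6.6/4.1² = 0.36907.
T_v = 0.36907 corresponds to the U > 60% branch:
U = 1 − 10^((1.781 − T_v)/0.933)/100 = 0.6739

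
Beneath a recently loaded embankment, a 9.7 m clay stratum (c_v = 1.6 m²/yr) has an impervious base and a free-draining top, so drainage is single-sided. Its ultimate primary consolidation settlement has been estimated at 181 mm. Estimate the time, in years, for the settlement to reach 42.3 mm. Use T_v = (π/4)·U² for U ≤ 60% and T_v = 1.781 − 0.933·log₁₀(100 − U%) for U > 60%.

t ≈ 2.52 years

Drainage path length: H_d = H = 9.7 m (single drainage).
U = S(t)/S_ult = 42.3/181 = 0.2337.
U ≤ 60%: T_v = (π/4)·U² = (π/4)×0.2337² = 0.042896.
t = T_v·H_d²/c_v = 0.042896×9.7²/1.6 = 2.523 years.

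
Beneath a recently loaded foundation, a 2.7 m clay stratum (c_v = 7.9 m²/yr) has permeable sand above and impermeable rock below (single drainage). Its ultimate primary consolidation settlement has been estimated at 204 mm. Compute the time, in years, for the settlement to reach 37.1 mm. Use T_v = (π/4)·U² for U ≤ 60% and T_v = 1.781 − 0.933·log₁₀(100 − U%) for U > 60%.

t ≈ 0.024 years

Drainage path length: H_d = H = 2.7 m (single drainage).
U = S(t)/S_ult = 37.1/204 = 0.1819.
U ≤ 60%: T_v = (π/4)·U² = (π/4)×0.18186² = 0.025976.
t = T_v·H_d²/c_v = 0.025976×2.7²/7.9 = 0.02397 years.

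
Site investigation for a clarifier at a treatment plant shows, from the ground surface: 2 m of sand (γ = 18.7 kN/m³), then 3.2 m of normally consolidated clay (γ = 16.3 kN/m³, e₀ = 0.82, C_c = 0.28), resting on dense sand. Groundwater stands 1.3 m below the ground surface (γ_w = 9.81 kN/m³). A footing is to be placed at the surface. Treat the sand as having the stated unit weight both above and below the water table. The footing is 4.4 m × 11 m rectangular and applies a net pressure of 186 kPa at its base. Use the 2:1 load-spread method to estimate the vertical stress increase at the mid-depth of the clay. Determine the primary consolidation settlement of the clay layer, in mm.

Mid-depth of clay below the ground surface: z = 2 + 3.2/2 = 3.6 m.
Total vertical stress at mid-clay: σ_v = 18.7×2 + 16.3×1.6 = 63.48 kPa.
Pore pressure: u = 9.81×(3.6 − 1.3) = 22.563 kPa.
Initial effective stress: σ'_0 = σ_v − u = 63.48 − 22.563 = 40.917 kPa.
Stress increase at mid-clay by the 2:1 spreading method:
Δσ = qBL/((B+z)(L+z)) = 186×4.4×11/((4.4+3.6)(11+3.6)) = 77.075 kPa
Final effective stress: σ'_f = σ'_0 + Δσ = 40.917 + 77.075 = 117.99 kPa.
Normally consolidated clay, so the full stress increment lies on the virgin compression line:
S_c = C_c·H/(1+e₀)·log₁₀(σ'_f/σ'_0) = 0.28×3.2/(1+0.82)×log₁₀(117.99/40.917)
    = 0.49231 × 0.45994 = 0.2264 m

S_c ≈ 226 mm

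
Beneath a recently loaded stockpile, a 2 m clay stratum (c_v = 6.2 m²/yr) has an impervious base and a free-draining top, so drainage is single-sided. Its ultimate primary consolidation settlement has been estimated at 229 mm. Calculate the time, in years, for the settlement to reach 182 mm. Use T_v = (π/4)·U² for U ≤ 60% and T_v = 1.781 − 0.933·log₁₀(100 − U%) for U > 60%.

t ≈ 0.359 years

Drainage path length: H_d = H = 2 m (single drainage).
U = S(t)/S_ult = 182/229 = 0.7948.
U > 60%: T_v = 1.781 − 0.933·log₁₀(100 − 79.476) = 0.55666.
t = T_v·H_d²/c_v = 0.55666×2²/6.2 = 0.3591 years.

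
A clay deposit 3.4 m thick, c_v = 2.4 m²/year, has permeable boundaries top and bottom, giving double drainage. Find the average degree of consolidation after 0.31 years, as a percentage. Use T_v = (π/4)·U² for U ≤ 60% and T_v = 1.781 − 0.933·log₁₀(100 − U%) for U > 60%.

U ≈ 57.3 %

Drainage path length: H_d = H/2 = 1.7 m (double drainage).
T_v = c_v·t/H_d² = 2.4×0.31/1.7² = 0.25744.
T_v = 0.25744 corresponds to the U ≤ 60% branch:
U = √(4T_v/π) = 0.5725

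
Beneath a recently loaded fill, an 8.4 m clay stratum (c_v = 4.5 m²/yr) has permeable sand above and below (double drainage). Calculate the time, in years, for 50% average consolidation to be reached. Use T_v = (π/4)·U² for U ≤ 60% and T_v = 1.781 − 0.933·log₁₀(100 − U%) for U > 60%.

t ≈ 0.77 years

Drainage path length: H_d = H/2 = 4.2 m (double drainage).
U ≤ 60%: T_v = (π/4)·U² = (π/4)×0.5² = 0.19635.
t = T_v·H_d²/c_v = 0.19635×4.2²/4.5 = 0.7697 years.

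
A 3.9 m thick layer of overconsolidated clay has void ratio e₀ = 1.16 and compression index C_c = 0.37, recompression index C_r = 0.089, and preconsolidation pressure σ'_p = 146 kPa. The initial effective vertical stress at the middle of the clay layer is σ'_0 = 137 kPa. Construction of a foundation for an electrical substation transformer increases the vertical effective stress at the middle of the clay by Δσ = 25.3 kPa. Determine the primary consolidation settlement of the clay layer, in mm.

S_c ≈ 35.1 mm

Final effective stress: σ'_f = 137 + 25.3 = 162.3 kPa.
σ'_f = 162.3 > σ'_p = 146 kPa, so the stress path crosses the preconsolidation pressure — recompression up to σ'_p, then virgin compression beyond:
S_c = H/(1+e₀)·[C_r·log₁₀(σ'_p/σ'_0) + C_c·log₁₀(σ'_f/σ'_p)]
    = 3.9/2.16 × [0.089×log₁₀(146/137) + 0.37×log₁₀(162.3/146)]
    = 1.8056 × [0.0024593 + 0.017007] = 0.03515 m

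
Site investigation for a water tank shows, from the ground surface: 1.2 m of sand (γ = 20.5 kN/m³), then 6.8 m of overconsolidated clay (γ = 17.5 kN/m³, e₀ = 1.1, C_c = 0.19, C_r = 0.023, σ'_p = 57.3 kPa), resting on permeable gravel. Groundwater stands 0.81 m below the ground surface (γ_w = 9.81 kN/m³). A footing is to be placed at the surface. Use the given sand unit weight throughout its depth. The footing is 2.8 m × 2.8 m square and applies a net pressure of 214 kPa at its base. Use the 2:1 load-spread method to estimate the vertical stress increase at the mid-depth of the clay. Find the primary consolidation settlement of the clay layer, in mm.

Mid-depth of clay below the ground surface: z = 1.2 + 6.8/2 = 4.6 m.
Total vertical stress at mid-clay: σ_v = 20.5×1.2 + 17.5×3.4 = 84.1 kPa.
Pore pressure: u = 9.81×(4.6 − 0.81) = 37.18 kPa.
Initial effective stress: σ'_0 = σ_v − u = 84.1 − 37.18 = 46.92 kPa.
Stress increase at mid-clay by the 2:1 spreading method:
Δσ = qBL/((B+z)(L+z)) = 214×2.8×2.8/((2.8+4.6)(2.8+4.6)) = 30.638 kPa
Final effective stress: σ'_f = 46.92 + 30.638 = 77.558 kPa.
σ'_f = 77.558 > σ'_p = 57.3 kPa, so the stress path crosses the preconsolidation pressure — recompression up to σ'_p, then virgin compression beyond:
S_c = H/(1+e₀)·[C_r·log₁₀(σ'_p/σ'_0) + C_c·log₁₀(σ'_f/σ'_p)]
    = 6.8/2.1 × [0.023×log₁₀(57.3/46.92) + 0.19×log₁₀(77.558/57.3)]
    = 3.2381 × [0.0019963 + 0.02498] = 0.08735 m

S_c ≈ 87.4 mm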